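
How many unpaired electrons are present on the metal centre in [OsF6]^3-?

Summing ligand charges against the −3 overall charge gives an oxidation state of +3 for osmium.
Osmium is a group-8 element; Os(III) is therefore d⁵.
The spin state decides the count: a 5d ion has a large Δₒ and is invariably low-spin.
An octahedral low-spin d⁵ ion is t₂g⁵e_g⁰, giving 1 unpaired electron.

1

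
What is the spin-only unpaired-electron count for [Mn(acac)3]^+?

Ligand charges: each acetylacetonate is −1. With an overall charge of +1 the manganese centre must be in the +4 oxidation state.
Group 7 minus oxidation state 4 gives a d³ configuration.
Counting donor atoms: 3×acetylacetonate (bidentate) → 6 donors. Coordination number = 6.
In an octahedral field the d³ configuration is t₂g³e_g⁰ (only one arrangement possible), giving 3 unpaired electrons.

3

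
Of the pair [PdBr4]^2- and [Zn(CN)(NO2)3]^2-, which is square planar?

For [PdBr4]^2-: Summing ligand charges against the −2 overall charge gives an oxidation state of +2 for palladium. Group 10 minus oxidation state 2 gives a d⁸ configuration. A 4d d⁸ ion has a large crystal-field splitting; square planar leaves the high-energy d_{x²−y²} orbital empty and maximises CFSE. → square planar.
For [Zn(CN)(NO2)3]^2-: Each cyanide is −1; each nitro (N-bound nitrite) is −1; balancing the −2 overall charge requires Zn(II). Group 12 minus oxidation state 2 gives a d¹⁰ configuration. A d¹⁰ ion has no crystal-field stabilisation preference between square planar and tetrahedral, so four ligands adopt the sterically favoured tetrahedral geometry. → tetrahedral.

[PdBr4]^2-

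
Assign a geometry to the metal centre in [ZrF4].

Each fluoride is −1; balancing the 0 overall charge requires Zr(IV).
Group 4 minus oxidation state 4 gives a d⁰ configuration.
With 4 monodentate ligands the coordination number is 4.
A d⁰ ion has no crystal-field stabilisation preference between square planar and tetrahedral, so four ligands adopt the sterically favoured tetrahedral geometry.

tetrahedral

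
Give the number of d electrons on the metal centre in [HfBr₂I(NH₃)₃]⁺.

d⁰

Ligand charges: each bromide is −1; each iodide is −1; ammonia is neutral. With an overall charge of +1 the hafnium centre must be in the +4 oxidation state.
Hf sits in group 4, so the d-electron count is 4 − 4 = 0.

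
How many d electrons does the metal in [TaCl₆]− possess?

Ligand charges: each chloride is −1. With an overall charge of −1 the tantalum centre must be in the +5 oxidation state.
Group 5 minus oxidation state 5 gives a d⁰ configuration.

d0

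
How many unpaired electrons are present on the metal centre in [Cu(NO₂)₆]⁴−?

Ligand charges: each nitro (N-bound nitrite) is −1. With an overall charge of −4 the copper centre must be in the +2 oxidation state.
Group 11 minus oxidation state 2 gives a d⁹ configuration.
In an octahedral field the d⁹ configuration is t₂g⁶e_g³ (only one arrangement possible), giving 1 unpaired electron.

1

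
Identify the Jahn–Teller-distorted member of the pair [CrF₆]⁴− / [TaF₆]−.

[CrF₆]⁴−

[CrF₆]⁴−: Summing ligand charges against the −4 overall charge gives an oxidation state of +2 for chromium. Chromium is a group-6 element; Cr(II) is therefore d⁴. Fluoride is a weak-field ligand for a first-row metal, so the complex is high-spin. The t₂g³e_g¹ (high-spin) configuration has an unevenly filled e_g set; the Jahn–Teller theorem predicts a tetragonal distortion (typically axial elongation) to lift the degeneracy.
[TaF₆]−: Each fluoride is −1; balancing the −1 overall charge requires Ta(V). Group 5 minus oxidation state 5 gives a d⁰ configuration. The d⁰ configuration leaves the e_g set evenly filled (or empty) — no strong Jahn–Teller driving force.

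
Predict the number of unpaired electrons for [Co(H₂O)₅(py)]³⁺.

0 unpaired electrons

Ligand charges: water is neutral; pyridine is neutral. With an overall charge of +3 the cobalt centre must be in the +3 oxidation state.
Co sits in group 9, so the d-electron count is 9 − 3 = 6.
The spin state decides the count: Co(III) has an exceptionally large octahedral splitting and is low-spin with essentially every ligand except fluoride.
An octahedral low-spin d⁶ ion is t₂g⁶e_g⁰, giving 0 unpaired electrons.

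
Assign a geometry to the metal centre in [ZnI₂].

linear

Each iodide is −1; balancing the 0 overall charge requires Zn(II).
Zinc is a group-12 element; Zn(II) is therefore d¹⁰.
With 2 monodentate ligands the coordination number is 2.
A d¹⁰ ion with only two ligands adopts a linear arrangement (sp hybridisation; no CFSE preference).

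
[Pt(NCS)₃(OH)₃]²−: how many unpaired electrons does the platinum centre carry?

Summing ligand charges against the −2 overall charge gives an oxidation state of +4 for platinum.
Platinum is a group-10 element; Pt(IV) is therefore d⁶.
The spin state decides the count: a 5d ion has a large Δₒ and is invariably low-spin.
An octahedral low-spin d⁶ ion is t₂g⁶e_g⁰, giving 0 unpaired electrons.

0 unpaired electrons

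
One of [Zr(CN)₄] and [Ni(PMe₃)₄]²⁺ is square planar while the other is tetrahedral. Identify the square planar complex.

For [Zr(CN)₄]: Ligand charges: each cyanide is −1. With an overall charge of 0 the zirconium centre must be in the +4 oxidation state. Group 4 minus oxidation state 4 gives a d⁰ configuration. A d⁰ ion has no crystal-field stabilisation preference between square planar and tetrahedral, so four ligands adopt the sterically favoured tetrahedral geometry. → tetrahedral.
For [Ni(PMe₃)₄]²⁺: Trimethylphosphine is neutral; balancing the +2 overall charge requires Ni(II). Group 10 minus oxidation state 2 gives a d⁸ configuration. Trimethylphosphine is a strong-field ligand (high in the spectrochemical series). A 3d d⁸ ion with strong-field ligands gains enough CFSE to favour square planar over tetrahedral. → square planar.

[Ni(PMe₃)₄]²⁺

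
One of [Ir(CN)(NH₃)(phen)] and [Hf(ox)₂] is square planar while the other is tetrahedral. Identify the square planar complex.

[Ir(CN)(NH₃)(phen)]

For [Ir(CN)(NH₃)(phen)]: Each cyanide is −1; ammonia is neutral; 1,10-phenanthroline is neutral; balancing the 0 overall charge requires Ir(I). Iridium is a group-9 element; Ir(I) is therefore d⁸. A 5d d⁸ ion has a large crystal-field splitting; square planar leaves the high-energy d_{x²−y²} orbital empty and maximises CFSE. → square planar.
For [Hf(ox)₂]: Summing ligand charges against the 0 overall charge gives an oxidation state of +4 for hafnium. Hf sits in group 4, so the d-electron count is 4 − 4 = 0. A d⁰ ion has no crystal-field stabilisation preference between square planar and tetrahedral, so four ligands adopt the sterically favoured tetrahedral geometry. → tetrahedral.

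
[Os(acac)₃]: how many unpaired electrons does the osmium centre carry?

Each acetylacetonate is −1; balancing the 0 overall charge requires Os(III).
Group 8 minus oxidation state 3 gives a d⁵ configuration.
Counting donor atoms: 3×acetylacetonate (bidentate) → 6 donors. Coordination number = 6.
The spin state decides the count: a 5d ion has a large Δₒ and is invariably low-spin.
An octahedral low-spin d⁵ ion is t₂g⁵e_g⁰, giving 1 unpaired electron.

1 unpaired electron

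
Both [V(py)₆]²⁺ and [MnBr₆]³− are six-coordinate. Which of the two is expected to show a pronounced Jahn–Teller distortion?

[V(py)₆]²⁺: Ligand charges: pyridine is neutral. With an overall charge of +2 the vanadium centre must be in the +2 oxidation state. Group 5 minus oxidation state 2 gives a d³ configuration. The d³ configuration leaves the e_g set evenly filled (or empty) — no strong Jahn–Teller driving force.
[MnBr₆]³−: Ligand charges: each bromide is −1. With an overall charge of −3 the manganese centre must be in the +3 oxidation state. Mn sits in group 7, so the d-electron count is 7 − 3 = 4. Bromide is a weak-field ligand for a first-row metal, so the complex is high-spin. The t₂g³e_g¹ (high-spin) configuration has an unevenly filled e_g set; the Jahn–Teller theorem predicts a tetragonal distortion (typically axial elongation) to lift the degeneracy.

[MnBr₆]³−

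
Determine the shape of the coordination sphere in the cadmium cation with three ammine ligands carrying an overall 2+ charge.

Summing ligand charges against the +2 overall charge gives an oxidation state of +2 for cadmium.
Group 12 minus oxidation state 2 gives a d¹⁰ configuration.
With 3 monodentate ligands the coordination number is 3.
Three ligands around a d¹⁰ centre minimise repulsion in a trigonal-planar arrangement.

trigonal planar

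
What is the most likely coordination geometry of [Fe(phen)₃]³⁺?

Summing ligand charges against the +3 overall charge gives an oxidation state of +3 for iron.
Fe sits in group 8, so the d-electron count is 8 − 3 = 5.
Counting donor atoms: 3×1,10-phenanthroline (bidentate) → 6 donors. Coordination number = 6.
Six donors around a single metal centre give an octahedral coordination sphere.

octahedral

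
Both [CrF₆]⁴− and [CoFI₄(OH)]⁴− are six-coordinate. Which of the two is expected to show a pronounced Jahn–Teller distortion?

[CrF₆]⁴−: Summing ligand charges against the −4 overall charge gives an oxidation state of +2 for chromium. Cr sits in group 6, so the d-electron count is 6 − 2 = 4. Fluoride is a weak-field ligand for a first-row metal, so the complex is high-spin. The t₂g³e_g¹ (high-spin) configuration has an unevenly filled e_g set; the Jahn–Teller theorem predicts a tetragonal distortion (typically axial elongation) to lift the degeneracy.
[CoFI₄(OH)]⁴−: Summing ligand charges against the −4 overall charge gives an oxidation state of +2 for cobalt. Group 9 minus oxidation state 2 gives a d⁷ configuration. Fluoride, hydroxide, and iodide are weak-field ligands for a first-row metal, so the complex is high-spin. The d⁷ configuration leaves the e_g set evenly filled (or empty) — no strong Jahn–Teller driving force.

[CrF₆]⁴−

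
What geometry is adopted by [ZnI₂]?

linear

Summing ligand charges against the 0 overall charge gives an oxidation state of +2 for zinc.
Zn sits in group 12, so the d-electron count is 12 − 2 = 10.
With 2 monodentate ligands the coordination number is 2.
A d¹⁰ ion with only two ligands adopts a linear arrangement (sp hybridisation; no CFSE preference).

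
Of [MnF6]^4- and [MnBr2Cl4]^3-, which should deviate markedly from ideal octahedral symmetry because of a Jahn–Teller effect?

[MnBr2Cl4]^3-

[MnF6]^4-: Ligand charges: each fluoride is −1. With an overall charge of −4 the manganese centre must be in the +2 oxidation state. Manganese is a group-7 element; Mn(II) is therefore d⁵. Fluoride is a weak-field ligand for a first-row metal, so the complex is high-spin. The d⁵ configuration leaves the e_g set evenly filled (or empty) — no strong Jahn–Teller driving force.
[MnBr2Cl4]^3-: Summing ligand charges against the −3 overall charge gives an oxidation state of +3 for manganese. Group 7 minus oxidation state 3 gives a d⁴ configuration. Bromide and chloride are weak-field ligands for a first-row metal, so the complex is high-spin. The t₂g³e_g¹ (high-spin) configuration has an unevenly filled e_g set; the Jahn–Teller theorem predicts a tetragonal distortion (typically axial elongation) to lift the degeneracy.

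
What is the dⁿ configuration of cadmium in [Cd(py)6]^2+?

Ligand charges: pyridine is neutral. With an overall charge of +2 the cadmium centre must be in the +2 oxidation state.
Cadmium is a group-12 element; Cd(II) is therefore d¹⁰.

d10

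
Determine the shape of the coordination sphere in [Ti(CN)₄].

Each cyanide is −1; balancing the 0 overall charge requires Ti(IV).
Titanium is a group-4 element; Ti(IV) is therefore d⁰.
With 4 monodentate ligands the coordination number is 4.
A d⁰ ion has no crystal-field stabilisation preference between square planar and tetrahedral, so four ligands adopt the sterically favoured tetrahedral geometry.

tetrahedral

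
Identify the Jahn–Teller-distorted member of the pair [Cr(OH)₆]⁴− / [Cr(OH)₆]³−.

[Cr(OH)₆]⁴−

[Cr(OH)₆]⁴−: Each hydroxide is −1; balancing the −4 overall charge requires Cr(II). Group 6 minus oxidation state 2 gives a d⁴ configuration. Hydroxide is a weak-field ligand for a first-row metal, so the complex is high-spin. The t₂g³e_g¹ (high-spin) configuration has an unevenly filled e_g set; the Jahn–Teller theorem predicts a tetragonal distortion (typically axial elongation) to lift the degeneracy.
[Cr(OH)₆]³−: Each hydroxide is −1; balancing the −3 overall charge requires Cr(III). Cr sits in group 6, so the d-electron count is 6 − 3 = 3. The d³ configuration leaves the e_g set evenly filled (or empty) — no strong Jahn–Teller driving force.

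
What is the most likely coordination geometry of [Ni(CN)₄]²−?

Summing ligand charges against the −2 overall charge gives an oxidation state of +2 for nickel.
Nickel is a group-10 element; Ni(II) is therefore d⁸.
With 4 monodentate ligands the coordination number is 4.
Cyanide is a strong-field ligand (high in the spectrochemical series).
A 3d d⁸ ion with strong-field ligands gains enough CFSE to favour square planar over tetrahedral.

square planar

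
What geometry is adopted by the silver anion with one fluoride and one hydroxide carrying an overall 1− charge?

Summing ligand charges against the −1 overall charge gives an oxidation state of +1 for silver.
Group 11 minus oxidation state 1 gives a d¹⁰ configuration.
With 2 monodentate ligands the coordination number is 2.
A d¹⁰ ion with only two ligands adopts a linear arrangement (sp hybridisation; no CFSE preference).

linear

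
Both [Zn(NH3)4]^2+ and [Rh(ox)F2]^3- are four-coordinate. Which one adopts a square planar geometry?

For [Zn(NH3)4]^2+: Ligand charges: ammonia is neutral. With an overall charge of +2 the zinc centre must be in the +2 oxidation state. Group 12 minus oxidation state 2 gives a d¹⁰ configuration. A d¹⁰ ion has no crystal-field stabilisation preference between square planar and tetrahedral, so four ligands adopt the sterically favoured tetrahedral geometry. → tetrahedral.
For [Rh(ox)F2]^3-: Ligand charges: each oxalate is −2; each fluoride is −1. With an overall charge of −3 the rhodium centre must be in the +1 oxidation state. Group 9 minus oxidation state 1 gives a d⁸ configuration. A 4d d⁸ ion has a large crystal-field splitting; square planar leaves the high-energy d_{x²−y²} orbital empty and maximises CFSE. → square planar.

[Rh(ox)F2]^3-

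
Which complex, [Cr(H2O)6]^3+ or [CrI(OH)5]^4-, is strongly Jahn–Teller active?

[CrI(OH)5]^4-

[Cr(H2O)6]^3+: Water is neutral; balancing the +3 overall charge requires Cr(III). Group 6 minus oxidation state 3 gives a d³ configuration. The d³ configuration leaves the e_g set evenly filled (or empty) — no strong Jahn–Teller driving force.
[CrI(OH)5]^4-: Ligand charges: each iodide is −1; each hydroxide is −1. With an overall charge of −4 the chromium centre must be in the +2 oxidation state. Cr sits in group 6, so the d-electron count is 6 − 2 = 4. Hydroxide and iodide are weak-field ligands for a first-row metal, so the complex is high-spin. The t₂g³e_g¹ (high-spin) configuration has an unevenly filled e_g set; the Jahn–Teller theorem predicts a tetragonal distortion (typically axial elongation) to lift the degeneracy.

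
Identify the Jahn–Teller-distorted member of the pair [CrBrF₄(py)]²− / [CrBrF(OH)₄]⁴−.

[CrBrF₄(py)]²−: Ligand charges: each bromide is −1; each fluoride is −1; pyridine is neutral. With an overall charge of −2 the chromium centre must be in the +3 oxidation state. Group 6 minus oxidation state 3 gives a d³ configuration. The d³ configuration leaves the e_g set evenly filled (or empty) — no strong Jahn–Teller driving force.
[CrBrF(OH)₄]⁴−: Each bromide is −1; each fluoride is −1; each hydroxide is −1; balancing the −4 overall charge requires Cr(II). Cr sits in group 6, so the d-electron count is 6 − 2 = 4. Bromide, fluoride, and hydroxide are weak-field ligands for a first-row metal, so the complex is high-spin. The t₂g³e_g¹ (high-spin) configuration has an unevenly filled e_g set; the Jahn–Teller theorem predicts a tetragonal distortion (typically axial elongation) to lift the degeneracy.

[CrBrF(OH)₄]⁴−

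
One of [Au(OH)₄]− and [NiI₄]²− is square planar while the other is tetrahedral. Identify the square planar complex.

[Au(OH)₄]−

For [Au(OH)₄]−: Summing ligand charges against the −1 overall charge gives an oxidation state of +3 for gold. Gold is a group-11 element; Au(III) is therefore d⁸. A 5d d⁸ ion has a large crystal-field splitting; square planar leaves the high-energy d_{x²−y²} orbital empty and maximises CFSE. → square planar.
For [NiI₄]²−: Each iodide is −1; balancing the −2 overall charge requires Ni(II). Group 10 minus oxidation state 2 gives a d⁸ configuration. Iodide is a weak-field ligand. With weak-field ligands the CFSE gain from square planar is small, so a 3d d⁸ ion takes the sterically preferred tetrahedral geometry. → tetrahedral.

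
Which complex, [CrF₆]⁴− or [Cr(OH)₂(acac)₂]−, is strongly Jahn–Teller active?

[CrF₆]⁴−

[CrF₆]⁴−: Summing ligand charges against the −4 overall charge gives an oxidation state of +2 for chromium. Chromium is a group-6 element; Cr(II) is therefore d⁴. Fluoride is a weak-field ligand for a first-row metal, so the complex is high-spin. The t₂g³e_g¹ (high-spin) configuration has an unevenly filled e_g set; the Jahn–Teller theorem predicts a tetragonal distortion (typically axial elongation) to lift the degeneracy.
[Cr(OH)₂(acac)₂]−: Summing ligand charges against the −1 overall charge gives an oxidation state of +3 for chromium. Cr sits in group 6, so the d-electron count is 6 − 3 = 3. The d³ configuration leaves the e_g set evenly filled (or empty) — no strong Jahn–Teller driving force.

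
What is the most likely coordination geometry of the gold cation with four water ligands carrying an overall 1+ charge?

Ligand charges: water is neutral. With an overall charge of +1 the gold centre must be in the +1 oxidation state.
Group 11 minus oxidation state 1 gives a d¹⁰ configuration.
Coordination number: 4.
A d¹⁰ ion has no crystal-field stabilisation preference between square planar and tetrahedral, so four ligands adopt the sterically favoured tetrahedral geometry.

tetrahedral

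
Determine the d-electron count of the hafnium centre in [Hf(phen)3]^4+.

1,10-phenanthroline is neutral; balancing the +4 overall charge requires Hf(IV).
Group 4 minus oxidation state 4 gives a d⁰ configuration.

d0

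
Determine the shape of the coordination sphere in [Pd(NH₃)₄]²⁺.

Ammonia is neutral; balancing the +2 overall charge requires Pd(II).
Group 10 minus oxidation state 2 gives a d⁸ configuration.
With 4 monodentate ligands the coordination number is 4.
A 4d d⁸ ion has a large crystal-field splitting; square planar leaves the high-energy d_{x²−y²} orbital empty and maximises CFSE.

square planar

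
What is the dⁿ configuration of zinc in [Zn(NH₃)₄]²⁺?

Ligand charges: ammonia is neutral. With an overall charge of +2 the zinc centre must be in the +2 oxidation state.
Zn sits in group 12, so the d-electron count is 12 − 2 = 10.

d10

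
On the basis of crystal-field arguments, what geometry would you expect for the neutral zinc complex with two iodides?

linear

Ligand charges: each iodide is −1. With an overall charge of 0 the zinc centre must be in the +2 oxidation state.
Group 12 minus oxidation state 2 gives a d¹⁰ configuration.
Coordination number: 2.
A d¹⁰ ion with only two ligands adopts a linear arrangement (sp hybridisation; no CFSE preference).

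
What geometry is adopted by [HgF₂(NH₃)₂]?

Each fluoride is −1; ammonia is neutral; balancing the 0 overall charge requires Hg(II).
Group 12 minus oxidation state 2 gives a d¹⁰ configuration.
Coordination number: 4.
A d¹⁰ ion has no crystal-field stabilisation preference between square planar and tetrahedral, so four ligands adopt the sterically favoured tetrahedral geometry.

tetrahedral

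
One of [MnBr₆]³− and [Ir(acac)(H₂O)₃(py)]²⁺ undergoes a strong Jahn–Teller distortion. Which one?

[MnBr₆]³−

[MnBr₆]³−: Ligand charges: each bromide is −1. With an overall charge of −3 the manganese centre must be in the +3 oxidation state. Mn sits in group 7, so the d-electron count is 7 − 3 = 4. Bromide is a weak-field ligand for a first-row metal, so the complex is high-spin. The t₂g³e_g¹ (high-spin) configuration has an unevenly filled e_g set; the Jahn–Teller theorem predicts a tetragonal distortion (typically axial elongation) to lift the degeneracy.
[Ir(acac)(H₂O)₃(py)]²⁺: Summing ligand charges against the +2 overall charge gives an oxidation state of +3 for iridium. Iridium is a group-9 element; Ir(III) is therefore d⁶. A 5d ion has a large Δₒ and is invariably low-spin. The d⁶ configuration leaves the e_g set evenly filled (or empty) — no strong Jahn–Teller driving force.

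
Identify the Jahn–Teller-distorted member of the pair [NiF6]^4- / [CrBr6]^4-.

[CrBr6]^4-

[NiF6]^4-: Each fluoride is −1; balancing the −4 overall charge requires Ni(II). Ni sits in group 10, so the d-electron count is 10 − 2 = 8. The d⁸ configuration leaves the e_g set evenly filled (or empty) — no strong Jahn–Teller driving force.
[CrBr6]^4-: Summing ligand charges against the −4 overall charge gives an oxidation state of +2 for chromium. Cr sits in group 6, so the d-electron count is 6 − 2 = 4. Bromide is a weak-field ligand for a first-row metal, so the complex is high-spin. The t₂g³e_g¹ (high-spin) configuration has an unevenly filled e_g set; the Jahn–Teller theorem predicts a tetragonal distortion (typically axial elongation) to lift the degeneracy.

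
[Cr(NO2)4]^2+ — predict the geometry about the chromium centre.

tetrahedral

Ligand charges: each nitro (N-bound nitrite) is −1. With an overall charge of +2 the chromium centre must be in the +6 oxidation state.
Chromium is a group-6 element; Cr(VI) is therefore d⁰.
Coordination number: 4.
A d⁰ ion has no crystal-field stabilisation preference between square planar and tetrahedral, so four ligands adopt the sterically favoured tetrahedral geometry.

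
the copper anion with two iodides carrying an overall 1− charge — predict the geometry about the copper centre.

linear

Each iodide is −1; balancing the −1 overall charge requires Cu(I).
Cu sits in group 11, so the d-electron count is 11 − 1 = 10.
Coordination number: 2.
A d¹⁰ ion with only two ligands adopts a linear arrangement (sp hybridisation; no CFSE preference).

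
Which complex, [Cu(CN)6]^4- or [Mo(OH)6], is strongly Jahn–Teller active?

[Cu(CN)6]^4-

[Cu(CN)6]^4-: Ligand charges: each cyanide is −1. With an overall charge of −4 the copper centre must be in the +2 oxidation state. Cu sits in group 11, so the d-electron count is 11 − 2 = 9. The t₂g⁶e_g³ configuration has an unevenly filled e_g set; the Jahn–Teller theorem predicts a tetragonal distortion (typically axial elongation) to lift the degeneracy.
[Mo(OH)6]: Each hydroxide is −1; balancing the 0 overall charge requires Mo(VI). Mo sits in group 6, so the d-electron count is 6 − 6 = 0. The d⁰ configuration leaves the e_g set evenly filled (or empty) — no strong Jahn–Teller driving force.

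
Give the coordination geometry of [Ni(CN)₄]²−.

Each cyanide is −1; balancing the −2 overall charge requires Ni(II).
Group 10 minus oxidation state 2 gives a d⁸ configuration.
Coordination number: 4.
Cyanide is a strong-field ligand (high in the spectrochemical series).
A 3d d⁸ ion with strong-field ligands gains enough CFSE to favour square planar over tetrahedral.

square planar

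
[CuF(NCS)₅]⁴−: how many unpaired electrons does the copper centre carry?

Ligand charges: each fluoride is −1; each isothiocyanate is −1. With an overall charge of −4 the copper centre must be in the +2 oxidation state.
Copper is a group-11 element; Cu(II) is therefore d⁹.
In an octahedral field the d⁹ configuration is t₂g⁶e_g³ (only one arrangement possible), giving 1 unpaired electron.

1 unpaired electron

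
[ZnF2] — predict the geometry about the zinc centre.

linear

Summing ligand charges against the 0 overall charge gives an oxidation state of +2 for zinc.
Zinc is a group-12 element; Zn(II) is therefore d¹⁰.
With 2 monodentate ligands the coordination number is 2.
A d¹⁰ ion with only two ligands adopts a linear arrangement (sp hybridisation; no CFSE preference).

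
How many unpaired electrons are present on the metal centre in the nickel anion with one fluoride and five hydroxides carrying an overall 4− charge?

2

Each fluoride is −1; each hydroxide is −1; balancing the −4 overall charge requires Ni(II).
Group 10 minus oxidation state 2 gives a d⁸ configuration.
In an octahedral field the d⁸ configuration is t₂g⁶e_g² (only one arrangement possible), giving 2 unpaired electrons.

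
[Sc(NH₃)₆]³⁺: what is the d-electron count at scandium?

Ligand charges: ammonia is neutral. With an overall charge of +3 the scandium centre must be in the +3 oxidation state.
Scandium is a group-3 element; Sc(III) is therefore d⁰.

d⁰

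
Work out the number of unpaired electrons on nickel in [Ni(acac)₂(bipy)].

Summing ligand charges against the 0 overall charge gives an oxidation state of +2 for nickel.
Ni sits in group 10, so the d-electron count is 10 − 2 = 8.
Counting donor atoms: 2×acetylacetonate (bidentate) → 4 donors; 1×2,2′-bipyridine (bidentate) → 2 donors. Coordination number = 6.
In an octahedral field the d⁸ configuration is t₂g⁶e_g² (only one arrangement possible), giving 2 unpaired electrons.

2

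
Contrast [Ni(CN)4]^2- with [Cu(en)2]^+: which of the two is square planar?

[Ni(CN)4]^2-

For [Ni(CN)4]^2-: Summing ligand charges against the −2 overall charge gives an oxidation state of +2 for nickel. Ni sits in group 10, so the d-electron count is 10 − 2 = 8. Cyanide is a strong-field ligand (high in the spectrochemical series). A 3d d⁸ ion with strong-field ligands gains enough CFSE to favour square planar over tetrahedral. → square planar.
For [Cu(en)2]^+: Ligand charges: ethylenediamine is neutral. With an overall charge of +1 the copper centre must be in the +1 oxidation state. Cu sits in group 11, so the d-electron count is 11 − 1 = 10. A d¹⁰ ion has no crystal-field stabilisation preference between square planar and tetrahedral, so four ligands adopt the sterically favoured tetrahedral geometry. → tetrahedral.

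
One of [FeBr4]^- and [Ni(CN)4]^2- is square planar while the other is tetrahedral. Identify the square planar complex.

For [FeBr4]^-: Ligand charges: each bromide is −1. With an overall charge of −1 the iron centre must be in the +3 oxidation state. Group 8 minus oxidation state 3 gives a d⁵ configuration. A high-spin d⁵ ion has zero CFSE in either geometry, so four ligands adopt the sterically favoured tetrahedral geometry. → tetrahedral.
For [Ni(CN)4]^2-: Ligand charges: each cyanide is −1. With an overall charge of −2 the nickel centre must be in the +2 oxidation state. Nickel is a group-10 element; Ni(II) is therefore d⁸. Cyanide is a strong-field ligand (high in the spectrochemical series). A 3d d⁸ ion with strong-field ligands gains enough CFSE to favour square planar over tetrahedral. → square planar.

[Ni(CN)4]^2-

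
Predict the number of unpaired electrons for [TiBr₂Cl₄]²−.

Summing ligand charges against the −2 overall charge gives an oxidation state of +4 for titanium.
Ti sits in group 4, so the d-electron count is 4 − 4 = 0.
In an octahedral field the d⁰ configuration is t₂g⁰e_g⁰, giving 0 unpaired electrons.

0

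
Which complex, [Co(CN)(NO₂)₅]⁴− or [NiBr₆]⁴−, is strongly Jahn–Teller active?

[Co(CN)(NO₂)₅]⁴−: Ligand charges: each cyanide is −1; each nitro (N-bound nitrite) is −1. With an overall charge of −4 the cobalt centre must be in the +2 oxidation state. Group 9 minus oxidation state 2 gives a d⁷ configuration. Cyanide and nitro (N-bound nitrite) are strong-field ligands (high in the spectrochemical series) for a first-row metal, so the complex is low-spin. The t₂g⁶e_g¹ (low-spin) configuration has an unevenly filled e_g set; the Jahn–Teller theorem predicts a tetragonal distortion (typically axial elongation) to lift the degeneracy.
[NiBr₆]⁴−: Ligand charges: each bromide is −1. With an overall charge of −4 the nickel centre must be in the +2 oxidation state. Ni sits in group 10, so the d-electron count is 10 − 2 = 8. The d⁸ configuration leaves the e_g set evenly filled (or empty) — no strong Jahn–Teller driving force.

[Co(CN)(NO₂)₅]⁴−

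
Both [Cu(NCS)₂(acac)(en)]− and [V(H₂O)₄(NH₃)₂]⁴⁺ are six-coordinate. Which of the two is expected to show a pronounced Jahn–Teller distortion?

[Cu(NCS)₂(acac)(en)]−

[Cu(NCS)₂(acac)(en)]−: Summing ligand charges against the −1 overall charge gives an oxidation state of +2 for copper. Copper is a group-11 element; Cu(II) is therefore d⁹. The t₂g⁶e_g³ configuration has an unevenly filled e_g set; the Jahn–Teller theorem predicts a tetragonal distortion (typically axial elongation) to lift the degeneracy.
[V(H₂O)₄(NH₃)₂]⁴⁺: Ligand charges: water is neutral; ammonia is neutral. With an overall charge of +4 the vanadium centre must be in the +4 oxidation state. V sits in group 5, so the d-electron count is 5 − 4 = 1. The d¹ configuration leaves the e_g set evenly filled (or empty) — no strong Jahn–Teller driving force.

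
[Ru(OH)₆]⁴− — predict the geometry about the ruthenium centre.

Ligand charges: each hydroxide is −1. With an overall charge of −4 the ruthenium centre must be in the +2 oxidation state.
Ru sits in group 8, so the d-electron count is 8 − 2 = 6.
With 6 monodentate ligands the coordination number is 6.
Six donors around a single metal centre give an octahedral coordination sphere.

octahedral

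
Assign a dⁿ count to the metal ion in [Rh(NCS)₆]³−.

Ligand charges: each isothiocyanate is −1. With an overall charge of −3 the rhodium centre must be in the +3 oxidation state.
Rhodium is a group-9 element; Rh(III) is therefore d⁶.

d⁶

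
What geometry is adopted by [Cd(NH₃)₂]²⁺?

Ligand charges: ammonia is neutral. With an overall charge of +2 the cadmium centre must be in the +2 oxidation state.
Cadmium is a group-12 element; Cd(II) is therefore d¹⁰.
Coordination number: 2.
A d¹⁰ ion with only two ligands adopts a linear arrangement (sp hybridisation; no CFSE preference).

linear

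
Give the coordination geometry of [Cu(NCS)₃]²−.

trigonal planar

Ligand charges: each isothiocyanate is −1. With an overall charge of −2 the copper centre must be in the +1 oxidation state.
Cu sits in group 11, so the d-electron count is 11 − 1 = 10.
Coordination number: 3.
Three ligands around a d¹⁰ centre minimise repulsion in a trigonal-planar arrangement.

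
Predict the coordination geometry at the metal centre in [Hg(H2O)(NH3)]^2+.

Water is neutral; ammonia is neutral; balancing the +2 overall charge requires Hg(II).
Hg sits in group 12, so the d-electron count is 12 − 2 = 10.
Coordination number: 2.
A d¹⁰ ion with only two ligands adopts a linear arrangement (sp hybridisation; no CFSE preference).

linear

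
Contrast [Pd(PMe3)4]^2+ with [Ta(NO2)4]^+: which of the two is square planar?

[Pd(PMe3)4]^2+

For [Pd(PMe3)4]^2+: Trimethylphosphine is neutral; balancing the +2 overall charge requires Pd(II). Palladium is a group-10 element; Pd(II) is therefore d⁸. A 4d d⁸ ion has a large crystal-field splitting; square planar leaves the high-energy d_{x²−y²} orbital empty and maximises CFSE. → square planar.
For [Ta(NO2)4]^+: Summing ligand charges against the +1 overall charge gives an oxidation state of +5 for tantalum. Tantalum is a group-5 element; Ta(V) is therefore d⁰. A d⁰ ion has no crystal-field stabilisation preference between square planar and tetrahedral, so four ligands adopt the sterically favoured tetrahedral geometry. → tetrahedral.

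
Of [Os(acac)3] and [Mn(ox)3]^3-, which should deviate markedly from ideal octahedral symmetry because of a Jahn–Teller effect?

[Os(acac)3]: Each acetylacetonate is −1; balancing the 0 overall charge requires Os(III). Os sits in group 8, so the d-electron count is 8 − 3 = 5. A 5d ion has a large Δₒ and is invariably low-spin. The d⁵ configuration leaves the e_g set evenly filled (or empty) — no strong Jahn–Teller driving force.
[Mn(ox)3]^3-: Summing ligand charges against the −3 overall charge gives an oxidation state of +3 for manganese. Manganese is a group-7 element; Mn(III) is therefore d⁴. Oxalate is a weak-field ligand for a first-row metal, so the complex is high-spin. The t₂g³e_g¹ (high-spin) configuration has an unevenly filled e_g set; the Jahn–Teller theorem predicts a tetragonal distortion (typically axial elongation) to lift the degeneracy.

[Mn(ox)3]^3-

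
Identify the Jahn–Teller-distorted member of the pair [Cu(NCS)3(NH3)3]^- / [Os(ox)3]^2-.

[Cu(NCS)3(NH3)3]^-: Summing ligand charges against the −1 overall charge gives an oxidation state of +2 for copper. Copper is a group-11 element; Cu(II) is therefore d⁹. The t₂g⁶e_g³ configuration has an unevenly filled e_g set; the Jahn–Teller theorem predicts a tetragonal distortion (typically axial elongation) to lift the degeneracy.
[Os(ox)3]^2-: Ligand charges: each oxalate is −2. With an overall charge of −2 the osmium centre must be in the +4 oxidation state. Os sits in group 8, so the d-electron count is 8 − 4 = 4. A 5d ion has a large Δₒ and is invariably low-spin. The d⁴ configuration leaves the e_g set evenly filled (or empty) — no strong Jahn–Teller driving force.

[Cu(NCS)3(NH3)3]^-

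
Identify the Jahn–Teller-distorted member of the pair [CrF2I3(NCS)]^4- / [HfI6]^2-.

[CrF2I3(NCS)]^4-: Summing ligand charges against the −4 overall charge gives an oxidation state of +2 for chromium. Chromium is a group-6 element; Cr(II) is therefore d⁴. Fluoride, iodide, and isothiocyanate are weak-field ligands for a first-row metal, so the complex is high-spin. The t₂g³e_g¹ (high-spin) configuration has an unevenly filled e_g set; the Jahn–Teller theorem predicts a tetragonal distortion (typically axial elongation) to lift the degeneracy.
[HfI6]^2-: Each iodide is −1; balancing the −2 overall charge requires Hf(IV). Hafnium is a group-4 element; Hf(IV) is therefore d⁰. The d⁰ configuration leaves the e_g set evenly filled (or empty) — no strong Jahn–Teller driving force.

[CrF2I3(NCS)]^4-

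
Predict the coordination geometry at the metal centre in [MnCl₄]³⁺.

Summing ligand charges against the +3 overall charge gives an oxidation state of +7 for manganese.
Manganese is a group-7 element; Mn(VII) is therefore d⁰.
With 4 monodentate ligands the coordination number is 4.
A d⁰ ion has no crystal-field stabilisation preference between square planar and tetrahedral, so four ligands adopt the sterically favoured tetrahedral geometry.

tetrahedral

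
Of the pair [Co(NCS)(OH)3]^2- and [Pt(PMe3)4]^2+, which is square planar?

[Pt(PMe3)4]^2+

For [Co(NCS)(OH)3]^2-: Each isothiocyanate is −1; each hydroxide is −1; balancing the −2 overall charge requires Co(II). Cobalt is a group-9 element; Co(II) is therefore d⁷. For a high-spin 3d d⁷ ion with weak-field ligands the small Δₜ gives little square-planar CFSE advantage, so four ligands adopt the sterically favoured tetrahedral geometry. → tetrahedral.
For [Pt(PMe3)4]^2+: Summing ligand charges against the +2 overall charge gives an oxidation state of +2 for platinum. Group 10 minus oxidation state 2 gives a d⁸ configuration. A 5d d⁸ ion has a large crystal-field splitting; square planar leaves the high-energy d_{x²−y²} orbital empty and maximises CFSE. → square planar.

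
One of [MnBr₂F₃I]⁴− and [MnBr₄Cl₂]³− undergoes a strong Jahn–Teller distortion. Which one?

[MnBr₂F₃I]⁴−: Each bromide is −1; each fluoride is −1; each iodide is −1; balancing the −4 overall charge requires Mn(II). Manganese is a group-7 element; Mn(II) is therefore d⁵. Bromide, fluoride, and iodide are weak-field ligands for a first-row metal, so the complex is high-spin. The d⁵ configuration leaves the e_g set evenly filled (or empty) — no strong Jahn–Teller driving force.
[MnBr₄Cl₂]³−: Each bromide is −1; each chloride is −1; balancing the −3 overall charge requires Mn(III). Group 7 minus oxidation state 3 gives a d⁴ configuration. Bromide and chloride are weak-field ligands for a first-row metal, so the complex is high-spin. The t₂g³e_g¹ (high-spin) configuration has an unevenly filled e_g set; the Jahn–Teller theorem predicts a tetragonal distortion (typically axial elongation) to lift the degeneracy.

[MnBr₄Cl₂]³−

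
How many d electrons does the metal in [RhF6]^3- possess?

d6

Summing ligand charges against the −3 overall charge gives an oxidation state of +3 for rhodium.
Rh sits in group 9, so the d-electron count is 9 − 3 = 6.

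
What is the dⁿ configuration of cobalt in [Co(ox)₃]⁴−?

Summing ligand charges against the −4 overall charge gives an oxidation state of +2 for cobalt.
Cobalt is a group-9 element; Co(II) is therefore d⁷.

d7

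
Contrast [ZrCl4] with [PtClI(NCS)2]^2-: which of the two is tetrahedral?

For [ZrCl4]: Ligand charges: each chloride is −1. With an overall charge of 0 the zirconium centre must be in the +4 oxidation state. Group 4 minus oxidation state 4 gives a d⁰ configuration. A d⁰ ion has no crystal-field stabilisation preference between square planar and tetrahedral, so four ligands adopt the sterically favoured tetrahedral geometry. → tetrahedral.
For [PtClI(NCS)2]^2-: Ligand charges: each chloride is −1; each iodide is −1; each isothiocyanate is −1. With an overall charge of −2 the platinum centre must be in the +2 oxidation state. Group 10 minus oxidation state 2 gives a d⁸ configuration. A 5d d⁸ ion has a large crystal-field splitting; square planar leaves the high-energy d_{x²−y²} orbital empty and maximises CFSE. → square planar.

[ZrCl4]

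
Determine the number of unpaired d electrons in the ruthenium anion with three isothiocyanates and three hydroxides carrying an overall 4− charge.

Each isothiocyanate is −1; each hydroxide is −1; balancing the −4 overall charge requires Ru(II).
Ru sits in group 8, so the d-electron count is 8 − 2 = 6.
The spin state decides the count: a 4d ion has a large Δₒ and is invariably low-spin.
An octahedral low-spin d⁶ ion is t₂g⁶e_g⁰, giving 0 unpaired electrons.

0 unpaired electrons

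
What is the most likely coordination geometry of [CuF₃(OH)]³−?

Summing ligand charges against the −3 overall charge gives an oxidation state of +1 for copper.
Copper is a group-11 element; Cu(I) is therefore d¹⁰.
With 4 monodentate ligands the coordination number is 4.
A d¹⁰ ion has no crystal-field stabilisation preference between square planar and tetrahedral, so four ligands adopt the sterically favoured tetrahedral geometry.

tetrahedral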